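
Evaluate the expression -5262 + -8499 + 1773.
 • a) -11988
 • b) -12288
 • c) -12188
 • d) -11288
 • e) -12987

First: -5262 + -8499 = -13761
Then: -13761 + 1773 = -11988
a) -11988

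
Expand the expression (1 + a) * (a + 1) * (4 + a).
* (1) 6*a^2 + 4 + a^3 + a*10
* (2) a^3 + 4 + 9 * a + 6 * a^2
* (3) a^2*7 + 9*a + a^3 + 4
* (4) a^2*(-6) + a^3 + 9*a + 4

Expanding (1 + a) * (a + 1) * (4 + a):
= a^3 + 4 + 9 * a + 6 * a^2
2) a^3 + 4 + 9 * a + 6 * a^2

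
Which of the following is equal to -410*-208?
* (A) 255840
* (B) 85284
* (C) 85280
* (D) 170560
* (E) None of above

-410 * -208 = 85280
C) 85280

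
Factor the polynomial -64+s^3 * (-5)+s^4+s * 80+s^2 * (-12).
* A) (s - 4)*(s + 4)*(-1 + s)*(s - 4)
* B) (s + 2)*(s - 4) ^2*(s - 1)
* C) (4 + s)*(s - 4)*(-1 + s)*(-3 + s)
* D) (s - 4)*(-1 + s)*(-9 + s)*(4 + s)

We need to factor -64+s^3 * (-5)+s^4+s * 80+s^2 * (-12).
The factored form is (s - 4)*(s + 4)*(-1 + s)*(s - 4).
A) (s - 4)*(s + 4)*(-1 + s)*(s - 4)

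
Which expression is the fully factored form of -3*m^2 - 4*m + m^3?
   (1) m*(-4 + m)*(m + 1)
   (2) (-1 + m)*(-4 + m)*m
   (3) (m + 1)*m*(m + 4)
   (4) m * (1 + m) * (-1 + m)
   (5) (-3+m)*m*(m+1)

We need to factor -3*m^2 - 4*m + m^3.
The factored form is m*(-4 + m)*(m + 1).
1) m*(-4 + m)*(m + 1)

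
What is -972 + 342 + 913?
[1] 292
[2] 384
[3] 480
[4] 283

First: -972 + 342 = -630
Then: -630 + 913 = 283
4) 283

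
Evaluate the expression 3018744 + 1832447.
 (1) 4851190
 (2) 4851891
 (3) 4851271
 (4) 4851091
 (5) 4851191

3018744 + 1832447 = 4851191
5) 4851191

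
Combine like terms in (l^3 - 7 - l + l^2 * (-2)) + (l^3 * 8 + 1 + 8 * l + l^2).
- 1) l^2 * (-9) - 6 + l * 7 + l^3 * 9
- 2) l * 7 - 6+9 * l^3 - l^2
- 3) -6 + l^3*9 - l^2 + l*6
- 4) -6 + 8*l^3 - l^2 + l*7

Adding the polynomials and combining like terms:
(l^3 - 7 - l + l^2*(-2)) + (l^3*8 + 1 + 8*l + l^2)
= l * 7 - 6+9 * l^3 - l^2
2) l * 7 - 6+9 * l^3 - l^2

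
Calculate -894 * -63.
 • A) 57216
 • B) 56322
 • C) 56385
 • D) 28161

-894 * -63 = 56322
B) 56322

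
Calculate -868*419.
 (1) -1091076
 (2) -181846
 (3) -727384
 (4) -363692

-868 * 419 = -363692
4) -363692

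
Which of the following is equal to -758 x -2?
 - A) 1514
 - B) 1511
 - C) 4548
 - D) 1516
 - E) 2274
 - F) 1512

-758 * -2 = 1516
D) 1516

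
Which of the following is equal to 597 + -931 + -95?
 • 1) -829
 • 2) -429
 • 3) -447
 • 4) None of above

First: 597 + -931 = -334
Then: -334 + -95 = -429
2) -429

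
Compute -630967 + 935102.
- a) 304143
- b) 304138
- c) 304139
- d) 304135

-630967 + 935102 = 304135
d) 304135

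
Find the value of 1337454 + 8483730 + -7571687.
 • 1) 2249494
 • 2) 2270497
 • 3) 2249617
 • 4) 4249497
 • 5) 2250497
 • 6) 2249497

First: 1337454 + 8483730 = 9821184
Then: 9821184 + -7571687 = 2249497
6) 2249497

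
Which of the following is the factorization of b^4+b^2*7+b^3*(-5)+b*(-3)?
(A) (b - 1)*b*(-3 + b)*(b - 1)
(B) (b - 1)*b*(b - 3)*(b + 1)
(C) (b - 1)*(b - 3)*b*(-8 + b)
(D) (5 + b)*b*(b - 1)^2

We need to factor b^4+b^2*7+b^3*(-5)+b*(-3).
The factored form is (b - 1)*b*(-3 + b)*(b - 1).
A) (b - 1)*b*(-3 + b)*(b - 1)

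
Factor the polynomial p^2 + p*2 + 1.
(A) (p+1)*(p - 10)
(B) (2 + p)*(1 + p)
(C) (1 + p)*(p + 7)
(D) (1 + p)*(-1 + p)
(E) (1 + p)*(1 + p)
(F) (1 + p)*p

We need to factor p^2 + p*2 + 1.
The factored form is (1 + p)*(1 + p).
E) (1 + p)*(1 + p)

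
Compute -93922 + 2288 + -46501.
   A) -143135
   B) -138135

First: -93922 + 2288 = -91634
Then: -91634 + -46501 = -138135
B) -138135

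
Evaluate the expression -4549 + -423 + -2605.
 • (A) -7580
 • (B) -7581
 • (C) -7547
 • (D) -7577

First: -4549 + -423 = -4972
Then: -4972 + -2605 = -7577
D) -7577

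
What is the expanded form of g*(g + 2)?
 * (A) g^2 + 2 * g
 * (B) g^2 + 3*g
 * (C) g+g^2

Expanding g*(g + 2):
= g^2 + 2 * g
A) g^2 + 2 * g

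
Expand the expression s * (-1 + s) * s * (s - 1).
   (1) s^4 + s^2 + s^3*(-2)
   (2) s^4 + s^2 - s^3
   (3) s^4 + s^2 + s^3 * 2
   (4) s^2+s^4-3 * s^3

Expanding s * (-1 + s) * s * (s - 1):
= s^4 + s^2 + s^3*(-2)
1) s^4 + s^2 + s^3*(-2)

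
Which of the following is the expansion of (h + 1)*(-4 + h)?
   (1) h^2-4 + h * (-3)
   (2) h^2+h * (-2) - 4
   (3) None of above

Expanding (h + 1)*(-4 + h):
= h^2-4 + h * (-3)
1) h^2-4 + h * (-3)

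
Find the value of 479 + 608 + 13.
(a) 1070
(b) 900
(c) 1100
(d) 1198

First: 479 + 608 = 1087
Then: 1087 + 13 = 1100
c) 1100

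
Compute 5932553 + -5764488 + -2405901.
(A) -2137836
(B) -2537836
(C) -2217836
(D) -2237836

First: 5932553 + -5764488 = 168065
Then: 168065 + -2405901 = -2237836
D) -2237836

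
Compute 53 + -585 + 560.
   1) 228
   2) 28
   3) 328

First: 53 + -585 = -532
Then: -532 + 560 = 28
2) 28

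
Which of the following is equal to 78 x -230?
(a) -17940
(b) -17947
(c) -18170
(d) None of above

78 * -230 = -17940
a) -17940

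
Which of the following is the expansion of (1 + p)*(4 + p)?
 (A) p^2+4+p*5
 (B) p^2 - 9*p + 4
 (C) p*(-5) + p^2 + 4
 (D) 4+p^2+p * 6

Expanding (1 + p)*(4 + p):
= p^2+4+p*5
A) p^2+4+p*5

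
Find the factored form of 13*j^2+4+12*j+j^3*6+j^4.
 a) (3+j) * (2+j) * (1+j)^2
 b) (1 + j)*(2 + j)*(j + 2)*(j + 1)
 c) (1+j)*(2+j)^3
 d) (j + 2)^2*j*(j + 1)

We need to factor 13*j^2+4+12*j+j^3*6+j^4.
The factored form is (1 + j)*(2 + j)*(j + 2)*(j + 1).
b) (1 + j)*(2 + j)*(j + 2)*(j + 1)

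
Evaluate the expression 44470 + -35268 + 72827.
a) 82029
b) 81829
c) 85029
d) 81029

First: 44470 + -35268 = 9202
Then: 9202 + 72827 = 82029
a) 82029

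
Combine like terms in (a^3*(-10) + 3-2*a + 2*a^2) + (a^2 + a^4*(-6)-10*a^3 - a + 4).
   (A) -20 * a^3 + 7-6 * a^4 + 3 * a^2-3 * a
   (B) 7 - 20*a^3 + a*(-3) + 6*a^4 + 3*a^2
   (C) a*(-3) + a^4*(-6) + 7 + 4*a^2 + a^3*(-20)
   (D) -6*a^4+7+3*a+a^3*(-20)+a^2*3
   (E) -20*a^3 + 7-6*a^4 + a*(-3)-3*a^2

Adding the polynomials and combining like terms:
(a^3*(-10) + 3 - 2*a + 2*a^2) + (a^2 + a^4*(-6) - 10*a^3 - a + 4)
= -20 * a^3 + 7-6 * a^4 + 3 * a^2-3 * a
A) -20 * a^3 + 7-6 * a^4 + 3 * a^2-3 * a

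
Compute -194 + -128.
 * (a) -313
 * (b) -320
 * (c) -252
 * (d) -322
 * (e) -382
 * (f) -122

-194 + -128 = -322
d) -322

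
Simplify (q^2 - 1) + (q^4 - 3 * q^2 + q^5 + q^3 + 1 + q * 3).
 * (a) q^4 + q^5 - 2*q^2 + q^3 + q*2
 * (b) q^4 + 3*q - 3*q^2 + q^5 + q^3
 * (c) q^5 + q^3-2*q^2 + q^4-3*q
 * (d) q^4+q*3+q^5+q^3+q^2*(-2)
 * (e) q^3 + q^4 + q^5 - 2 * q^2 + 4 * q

Adding the polynomials and combining like terms:
(q^2 - 1) + (q^4 - 3*q^2 + q^5 + q^3 + 1 + q*3)
= q^4+q*3+q^5+q^3+q^2*(-2)
d) q^4+q*3+q^5+q^3+q^2*(-2)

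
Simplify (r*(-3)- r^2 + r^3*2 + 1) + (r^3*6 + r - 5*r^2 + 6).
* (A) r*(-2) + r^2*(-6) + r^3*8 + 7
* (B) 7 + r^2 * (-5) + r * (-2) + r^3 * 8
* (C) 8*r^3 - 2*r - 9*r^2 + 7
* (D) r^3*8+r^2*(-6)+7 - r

Adding the polynomials and combining like terms:
(r*(-3) - r^2 + r^3*2 + 1) + (r^3*6 + r - 5*r^2 + 6)
= r*(-2) + r^2*(-6) + r^3*8 + 7
A) r*(-2) + r^2*(-6) + r^3*8 + 7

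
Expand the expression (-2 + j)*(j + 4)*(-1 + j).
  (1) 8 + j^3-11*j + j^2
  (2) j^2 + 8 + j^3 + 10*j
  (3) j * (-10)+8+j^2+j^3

Expanding (-2 + j)*(j + 4)*(-1 + j):
= j * (-10)+8+j^2+j^3
3) j * (-10)+8+j^2+j^3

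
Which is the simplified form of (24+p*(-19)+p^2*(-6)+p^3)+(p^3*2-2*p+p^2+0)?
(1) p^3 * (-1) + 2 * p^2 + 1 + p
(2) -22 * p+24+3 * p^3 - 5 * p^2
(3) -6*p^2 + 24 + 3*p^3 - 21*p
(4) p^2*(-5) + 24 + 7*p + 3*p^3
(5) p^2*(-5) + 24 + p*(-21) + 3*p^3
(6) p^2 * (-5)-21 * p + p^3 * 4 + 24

Adding the polynomials and combining like terms:
(24 + p*(-19) + p^2*(-6) + p^3) + (p^3*2 - 2*p + p^2 + 0)
= p^2*(-5) + 24 + p*(-21) + 3*p^3
5) p^2*(-5) + 24 + p*(-21) + 3*p^3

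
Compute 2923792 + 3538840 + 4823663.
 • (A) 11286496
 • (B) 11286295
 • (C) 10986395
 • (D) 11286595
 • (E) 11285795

First: 2923792 + 3538840 = 6462632
Then: 6462632 + 4823663 = 11286295
B) 11286295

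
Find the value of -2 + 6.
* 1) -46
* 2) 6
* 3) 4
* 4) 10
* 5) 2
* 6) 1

-2 + 6 = 4
3) 4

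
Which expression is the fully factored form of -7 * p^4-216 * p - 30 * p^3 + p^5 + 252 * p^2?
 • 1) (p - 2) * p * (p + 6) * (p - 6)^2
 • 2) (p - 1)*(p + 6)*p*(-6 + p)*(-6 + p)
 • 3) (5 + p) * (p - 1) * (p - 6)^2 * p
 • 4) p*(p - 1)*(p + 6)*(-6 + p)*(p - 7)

We need to factor -7 * p^4-216 * p - 30 * p^3 + p^5 + 252 * p^2.
The factored form is (p - 1)*(p + 6)*p*(-6 + p)*(-6 + p).
2) (p - 1)*(p + 6)*p*(-6 + p)*(-6 + p)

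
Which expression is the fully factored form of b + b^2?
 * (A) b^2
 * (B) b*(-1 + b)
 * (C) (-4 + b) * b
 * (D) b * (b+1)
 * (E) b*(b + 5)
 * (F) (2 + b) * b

We need to factor b + b^2.
The factored form is b * (b+1).
D) b * (b+1)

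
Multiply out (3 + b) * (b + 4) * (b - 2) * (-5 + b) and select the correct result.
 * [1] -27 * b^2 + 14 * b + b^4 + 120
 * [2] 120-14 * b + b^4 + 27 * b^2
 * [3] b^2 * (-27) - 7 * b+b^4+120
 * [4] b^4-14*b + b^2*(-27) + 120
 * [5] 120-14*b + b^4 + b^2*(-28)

Expanding (3 + b) * (b + 4) * (b - 2) * (-5 + b):
= b^4-14*b + b^2*(-27) + 120
4) b^4-14*b + b^2*(-27) + 120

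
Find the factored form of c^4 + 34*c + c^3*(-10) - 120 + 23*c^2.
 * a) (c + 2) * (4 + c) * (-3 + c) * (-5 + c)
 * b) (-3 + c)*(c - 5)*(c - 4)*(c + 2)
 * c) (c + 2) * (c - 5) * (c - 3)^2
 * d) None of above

We need to factor c^4 + 34*c + c^3*(-10) - 120 + 23*c^2.
The factored form is (-3 + c)*(c - 5)*(c - 4)*(c + 2).
b) (-3 + c)*(c - 5)*(c - 4)*(c + 2)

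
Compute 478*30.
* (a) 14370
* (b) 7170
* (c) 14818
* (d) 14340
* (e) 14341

478 * 30 = 14340
d) 14340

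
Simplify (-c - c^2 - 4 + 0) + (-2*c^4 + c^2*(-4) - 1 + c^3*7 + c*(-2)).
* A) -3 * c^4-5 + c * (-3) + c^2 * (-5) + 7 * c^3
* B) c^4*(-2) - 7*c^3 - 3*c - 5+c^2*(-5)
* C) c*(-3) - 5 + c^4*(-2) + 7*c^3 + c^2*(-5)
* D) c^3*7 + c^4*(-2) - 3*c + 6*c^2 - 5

Adding the polynomials and combining like terms:
(-c - c^2 - 4 + 0) + (-2*c^4 + c^2*(-4) - 1 + c^3*7 + c*(-2))
= c*(-3) - 5 + c^4*(-2) + 7*c^3 + c^2*(-5)
C) c*(-3) - 5 + c^4*(-2) + 7*c^3 + c^2*(-5)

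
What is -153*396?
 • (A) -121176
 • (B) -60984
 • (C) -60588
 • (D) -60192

-153 * 396 = -60588
C) -60588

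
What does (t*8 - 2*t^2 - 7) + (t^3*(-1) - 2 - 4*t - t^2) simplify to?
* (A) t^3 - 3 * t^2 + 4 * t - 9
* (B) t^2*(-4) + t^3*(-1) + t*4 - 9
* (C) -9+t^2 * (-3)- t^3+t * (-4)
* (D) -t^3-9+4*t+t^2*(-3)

Adding the polynomials and combining like terms:
(t*8 - 2*t^2 - 7) + (t^3*(-1) - 2 - 4*t - t^2)
= -t^3-9+4*t+t^2*(-3)
D) -t^3-9+4*t+t^2*(-3)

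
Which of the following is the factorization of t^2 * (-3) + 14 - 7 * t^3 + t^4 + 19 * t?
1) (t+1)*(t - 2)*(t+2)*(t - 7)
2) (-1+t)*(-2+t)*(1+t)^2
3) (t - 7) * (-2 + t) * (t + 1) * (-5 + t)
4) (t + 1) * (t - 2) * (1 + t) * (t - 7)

We need to factor t^2 * (-3) + 14 - 7 * t^3 + t^4 + 19 * t.
The factored form is (t + 1) * (t - 2) * (1 + t) * (t - 7).
4) (t + 1) * (t - 2) * (1 + t) * (t - 7)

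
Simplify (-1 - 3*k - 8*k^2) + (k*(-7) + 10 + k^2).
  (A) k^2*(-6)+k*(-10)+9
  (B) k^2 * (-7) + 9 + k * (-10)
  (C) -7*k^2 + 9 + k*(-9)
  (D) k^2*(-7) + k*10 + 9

Adding the polynomials and combining like terms:
(-1 - 3*k - 8*k^2) + (k*(-7) + 10 + k^2)
= k^2 * (-7) + 9 + k * (-10)
B) k^2 * (-7) + 9 + k * (-10)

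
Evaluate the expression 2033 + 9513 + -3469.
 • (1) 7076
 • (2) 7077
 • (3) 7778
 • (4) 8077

First: 2033 + 9513 = 11546
Then: 11546 + -3469 = 8077
4) 8077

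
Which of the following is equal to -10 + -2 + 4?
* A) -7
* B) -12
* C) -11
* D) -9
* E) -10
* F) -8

First: -10 + -2 = -12
Then: -12 + 4 = -8
F) -8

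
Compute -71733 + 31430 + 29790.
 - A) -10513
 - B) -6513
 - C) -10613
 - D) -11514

First: -71733 + 31430 = -40303
Then: -40303 + 29790 = -10513
A) -10513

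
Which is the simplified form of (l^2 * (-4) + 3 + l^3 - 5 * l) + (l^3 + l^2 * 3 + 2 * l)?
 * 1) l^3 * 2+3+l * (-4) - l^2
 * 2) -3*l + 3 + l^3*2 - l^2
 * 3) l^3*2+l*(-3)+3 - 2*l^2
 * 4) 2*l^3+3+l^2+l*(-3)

Adding the polynomials and combining like terms:
(l^2*(-4) + 3 + l^3 - 5*l) + (l^3 + l^2*3 + 2*l)
= -3*l + 3 + l^3*2 - l^2
2) -3*l + 3 + l^3*2 - l^2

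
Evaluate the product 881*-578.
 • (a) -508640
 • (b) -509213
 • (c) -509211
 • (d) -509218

881 * -578 = -509218
d) -509218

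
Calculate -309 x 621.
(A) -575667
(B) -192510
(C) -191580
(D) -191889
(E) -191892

-309 * 621 = -191889
D) -191889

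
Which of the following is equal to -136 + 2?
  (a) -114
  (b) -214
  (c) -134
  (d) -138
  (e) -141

-136 + 2 = -134
c) -134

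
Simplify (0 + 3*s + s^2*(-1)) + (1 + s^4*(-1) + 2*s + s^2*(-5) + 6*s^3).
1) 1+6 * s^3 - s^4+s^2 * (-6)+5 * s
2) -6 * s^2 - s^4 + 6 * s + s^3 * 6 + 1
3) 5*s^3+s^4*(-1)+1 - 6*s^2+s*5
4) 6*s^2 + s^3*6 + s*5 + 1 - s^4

Adding the polynomials and combining like terms:
(0 + 3*s + s^2*(-1)) + (1 + s^4*(-1) + 2*s + s^2*(-5) + 6*s^3)
= 1+6 * s^3 - s^4+s^2 * (-6)+5 * s
1) 1+6 * s^3 - s^4+s^2 * (-6)+5 * s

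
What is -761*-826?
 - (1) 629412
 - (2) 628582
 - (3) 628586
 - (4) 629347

-761 * -826 = 628586
3) 628586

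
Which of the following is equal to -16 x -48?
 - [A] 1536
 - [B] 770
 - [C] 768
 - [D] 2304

-16 * -48 = 768
C) 768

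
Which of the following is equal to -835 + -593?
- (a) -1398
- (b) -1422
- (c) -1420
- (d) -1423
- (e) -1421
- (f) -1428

-835 + -593 = -1428
f) -1428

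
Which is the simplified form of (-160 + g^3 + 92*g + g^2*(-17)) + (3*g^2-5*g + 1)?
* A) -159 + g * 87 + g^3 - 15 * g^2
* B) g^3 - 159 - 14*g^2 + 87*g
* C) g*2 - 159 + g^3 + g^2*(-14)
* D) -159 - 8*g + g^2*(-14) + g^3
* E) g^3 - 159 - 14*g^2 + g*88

Adding the polynomials and combining like terms:
(-160 + g^3 + 92*g + g^2*(-17)) + (3*g^2 - 5*g + 1)
= g^3 - 159 - 14*g^2 + 87*g
B) g^3 - 159 - 14*g^2 + 87*g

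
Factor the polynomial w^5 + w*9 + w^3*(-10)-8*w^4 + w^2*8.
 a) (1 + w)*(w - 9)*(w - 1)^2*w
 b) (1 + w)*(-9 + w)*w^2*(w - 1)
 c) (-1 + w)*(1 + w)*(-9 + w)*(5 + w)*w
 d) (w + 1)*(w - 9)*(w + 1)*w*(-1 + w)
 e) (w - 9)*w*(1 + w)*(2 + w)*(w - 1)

We need to factor w^5 + w*9 + w^3*(-10)-8*w^4 + w^2*8.
The factored form is (w + 1)*(w - 9)*(w + 1)*w*(-1 + w).
d) (w + 1)*(w - 9)*(w + 1)*w*(-1 + w)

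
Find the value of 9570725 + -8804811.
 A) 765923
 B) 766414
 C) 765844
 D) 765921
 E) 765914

9570725 + -8804811 = 765914
E) 765914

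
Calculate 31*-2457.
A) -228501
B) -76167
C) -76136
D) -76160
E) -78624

31 * -2457 = -76167
B) -76167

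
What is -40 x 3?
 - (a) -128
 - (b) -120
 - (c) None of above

-40 * 3 = -120
b) -120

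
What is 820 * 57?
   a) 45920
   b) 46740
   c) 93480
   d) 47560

820 * 57 = 46740
b) 46740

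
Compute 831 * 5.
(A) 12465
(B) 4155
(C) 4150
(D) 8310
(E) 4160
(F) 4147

831 * 5 = 4155
B) 4155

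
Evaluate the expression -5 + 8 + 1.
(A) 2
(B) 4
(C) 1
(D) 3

First: -5 + 8 = 3
Then: 3 + 1 = 4
B) 4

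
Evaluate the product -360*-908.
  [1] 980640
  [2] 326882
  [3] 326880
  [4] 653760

-360 * -908 = 326880
3) 326880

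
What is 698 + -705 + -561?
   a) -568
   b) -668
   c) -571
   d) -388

First: 698 + -705 = -7
Then: -7 + -561 = -568
a) -568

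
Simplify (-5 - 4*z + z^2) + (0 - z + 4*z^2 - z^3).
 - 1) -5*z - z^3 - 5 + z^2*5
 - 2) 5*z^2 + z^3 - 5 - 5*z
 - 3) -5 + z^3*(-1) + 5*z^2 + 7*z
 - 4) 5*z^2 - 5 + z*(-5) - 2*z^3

Adding the polynomials and combining like terms:
(-5 - 4*z + z^2) + (0 - z + 4*z^2 - z^3)
= -5*z - z^3 - 5 + z^2*5
1) -5*z - z^3 - 5 + z^2*5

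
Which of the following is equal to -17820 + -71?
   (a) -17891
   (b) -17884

-17820 + -71 = -17891
a) -17891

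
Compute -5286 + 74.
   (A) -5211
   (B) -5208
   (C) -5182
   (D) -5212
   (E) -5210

-5286 + 74 = -5212
D) -5212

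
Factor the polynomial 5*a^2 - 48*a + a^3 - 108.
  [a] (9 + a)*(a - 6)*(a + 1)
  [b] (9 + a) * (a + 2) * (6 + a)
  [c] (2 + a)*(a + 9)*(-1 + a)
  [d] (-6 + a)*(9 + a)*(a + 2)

We need to factor 5*a^2 - 48*a + a^3 - 108.
The factored form is (-6 + a)*(9 + a)*(a + 2).
d) (-6 + a)*(9 + a)*(a + 2)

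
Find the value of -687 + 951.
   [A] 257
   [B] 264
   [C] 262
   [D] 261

-687 + 951 = 264
B) 264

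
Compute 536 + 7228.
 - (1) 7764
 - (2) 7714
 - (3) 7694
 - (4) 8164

536 + 7228 = 7764
1) 7764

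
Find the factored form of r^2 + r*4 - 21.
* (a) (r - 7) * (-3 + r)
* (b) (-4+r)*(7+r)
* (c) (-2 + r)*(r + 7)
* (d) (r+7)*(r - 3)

We need to factor r^2 + r*4 - 21.
The factored form is (r+7)*(r - 3).
d) (r+7)*(r - 3)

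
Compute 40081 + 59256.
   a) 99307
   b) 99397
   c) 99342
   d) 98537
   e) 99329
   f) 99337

40081 + 59256 = 99337
f) 99337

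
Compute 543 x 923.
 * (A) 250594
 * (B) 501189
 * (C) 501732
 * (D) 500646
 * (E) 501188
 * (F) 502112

543 * 923 = 501189
B) 501189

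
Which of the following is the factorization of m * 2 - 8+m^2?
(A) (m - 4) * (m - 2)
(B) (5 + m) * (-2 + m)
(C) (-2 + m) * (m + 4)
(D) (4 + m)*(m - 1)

We need to factor m * 2 - 8+m^2.
The factored form is (-2 + m) * (m + 4).
C) (-2 + m) * (m + 4)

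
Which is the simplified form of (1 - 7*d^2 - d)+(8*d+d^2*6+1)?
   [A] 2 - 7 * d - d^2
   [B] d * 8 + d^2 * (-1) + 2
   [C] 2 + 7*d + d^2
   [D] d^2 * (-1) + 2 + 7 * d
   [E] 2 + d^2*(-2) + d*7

Adding the polynomials and combining like terms:
(1 - 7*d^2 - d) + (8*d + d^2*6 + 1)
= d^2 * (-1) + 2 + 7 * d
D) d^2 * (-1) + 2 + 7 * d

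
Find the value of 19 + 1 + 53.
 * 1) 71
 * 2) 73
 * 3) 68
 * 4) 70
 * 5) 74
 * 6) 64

First: 19 + 1 = 20
Then: 20 + 53 = 73
2) 73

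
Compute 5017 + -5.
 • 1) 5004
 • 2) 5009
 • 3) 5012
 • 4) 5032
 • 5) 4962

5017 + -5 = 5012
3) 5012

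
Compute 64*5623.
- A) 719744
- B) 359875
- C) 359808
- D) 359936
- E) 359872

64 * 5623 = 359872
E) 359872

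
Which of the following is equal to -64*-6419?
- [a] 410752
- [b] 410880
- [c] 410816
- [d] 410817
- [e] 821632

-64 * -6419 = 410816
c) 410816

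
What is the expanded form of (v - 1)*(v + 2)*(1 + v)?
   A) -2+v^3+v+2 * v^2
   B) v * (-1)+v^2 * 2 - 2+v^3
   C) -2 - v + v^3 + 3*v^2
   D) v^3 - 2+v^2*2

Expanding (v - 1)*(v + 2)*(1 + v):
= v * (-1)+v^2 * 2 - 2+v^3
B) v * (-1)+v^2 * 2 - 2+v^3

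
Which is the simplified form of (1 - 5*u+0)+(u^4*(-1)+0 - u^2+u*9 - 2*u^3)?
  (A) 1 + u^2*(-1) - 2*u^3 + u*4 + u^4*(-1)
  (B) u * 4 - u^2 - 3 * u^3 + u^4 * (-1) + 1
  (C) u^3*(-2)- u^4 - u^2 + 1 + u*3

Adding the polynomials and combining like terms:
(1 - 5*u + 0) + (u^4*(-1) + 0 - u^2 + u*9 - 2*u^3)
= 1 + u^2*(-1) - 2*u^3 + u*4 + u^4*(-1)
A) 1 + u^2*(-1) - 2*u^3 + u*4 + u^4*(-1)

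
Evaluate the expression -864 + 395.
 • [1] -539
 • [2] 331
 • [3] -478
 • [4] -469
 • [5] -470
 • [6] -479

-864 + 395 = -469
4) -469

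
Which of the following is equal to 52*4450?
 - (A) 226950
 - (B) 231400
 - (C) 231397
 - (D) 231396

52 * 4450 = 231400
B) 231400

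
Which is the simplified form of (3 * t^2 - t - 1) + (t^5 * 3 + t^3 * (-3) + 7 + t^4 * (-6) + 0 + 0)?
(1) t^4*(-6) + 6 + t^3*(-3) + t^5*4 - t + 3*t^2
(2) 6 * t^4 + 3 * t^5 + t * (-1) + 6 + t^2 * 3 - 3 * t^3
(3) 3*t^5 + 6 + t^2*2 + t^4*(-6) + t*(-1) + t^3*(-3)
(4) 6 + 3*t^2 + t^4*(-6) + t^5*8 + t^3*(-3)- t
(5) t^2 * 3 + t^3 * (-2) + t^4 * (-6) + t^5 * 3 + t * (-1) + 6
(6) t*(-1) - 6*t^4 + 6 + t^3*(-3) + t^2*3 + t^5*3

Adding the polynomials and combining like terms:
(3*t^2 - t - 1) + (t^5*3 + t^3*(-3) + 7 + t^4*(-6) + 0 + 0)
= t*(-1) - 6*t^4 + 6 + t^3*(-3) + t^2*3 + t^5*3
6) t*(-1) - 6*t^4 + 6 + t^3*(-3) + t^2*3 + t^5*3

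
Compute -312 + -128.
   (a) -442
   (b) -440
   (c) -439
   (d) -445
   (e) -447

-312 + -128 = -440
b) -440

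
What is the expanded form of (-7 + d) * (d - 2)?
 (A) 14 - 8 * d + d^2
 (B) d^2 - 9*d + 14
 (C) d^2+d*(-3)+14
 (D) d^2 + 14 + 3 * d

Expanding (-7 + d) * (d - 2):
= d^2 - 9*d + 14
B) d^2 - 9*d + 14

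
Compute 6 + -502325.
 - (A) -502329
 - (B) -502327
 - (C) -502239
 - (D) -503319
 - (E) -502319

6 + -502325 = -502319
E) -502319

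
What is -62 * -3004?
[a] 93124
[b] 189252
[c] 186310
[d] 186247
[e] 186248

-62 * -3004 = 186248
e) 186248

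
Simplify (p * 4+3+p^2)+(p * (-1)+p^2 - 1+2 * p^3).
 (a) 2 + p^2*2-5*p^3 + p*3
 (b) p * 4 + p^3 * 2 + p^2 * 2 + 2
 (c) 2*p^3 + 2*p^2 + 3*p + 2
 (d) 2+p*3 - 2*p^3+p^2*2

Adding the polynomials and combining like terms:
(p*4 + 3 + p^2) + (p*(-1) + p^2 - 1 + 2*p^3)
= 2*p^3 + 2*p^2 + 3*p + 2
c) 2*p^3 + 2*p^2 + 3*p + 2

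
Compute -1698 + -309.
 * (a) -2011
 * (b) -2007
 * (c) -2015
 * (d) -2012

-1698 + -309 = -2007
b) -2007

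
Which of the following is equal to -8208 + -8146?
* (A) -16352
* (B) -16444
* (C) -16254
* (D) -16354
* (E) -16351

-8208 + -8146 = -16354
D) -16354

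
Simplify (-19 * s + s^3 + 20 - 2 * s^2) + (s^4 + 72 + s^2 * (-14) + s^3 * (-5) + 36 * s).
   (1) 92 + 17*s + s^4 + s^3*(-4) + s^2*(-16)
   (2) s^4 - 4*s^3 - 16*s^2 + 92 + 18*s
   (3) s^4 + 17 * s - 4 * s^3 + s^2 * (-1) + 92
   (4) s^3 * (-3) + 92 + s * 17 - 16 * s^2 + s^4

Adding the polynomials and combining like terms:
(-19*s + s^3 + 20 - 2*s^2) + (s^4 + 72 + s^2*(-14) + s^3*(-5) + 36*s)
= 92 + 17*s + s^4 + s^3*(-4) + s^2*(-16)
1) 92 + 17*s + s^4 + s^3*(-4) + s^2*(-16)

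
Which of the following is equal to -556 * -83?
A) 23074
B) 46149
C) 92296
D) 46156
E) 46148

-556 * -83 = 46148
E) 46148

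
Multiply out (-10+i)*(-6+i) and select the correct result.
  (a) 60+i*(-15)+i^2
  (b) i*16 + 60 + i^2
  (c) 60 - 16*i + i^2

Expanding (-10+i)*(-6+i):
= 60 - 16*i + i^2
c) 60 - 16*i + i^2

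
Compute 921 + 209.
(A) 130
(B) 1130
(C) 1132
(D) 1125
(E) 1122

921 + 209 = 1130
B) 1130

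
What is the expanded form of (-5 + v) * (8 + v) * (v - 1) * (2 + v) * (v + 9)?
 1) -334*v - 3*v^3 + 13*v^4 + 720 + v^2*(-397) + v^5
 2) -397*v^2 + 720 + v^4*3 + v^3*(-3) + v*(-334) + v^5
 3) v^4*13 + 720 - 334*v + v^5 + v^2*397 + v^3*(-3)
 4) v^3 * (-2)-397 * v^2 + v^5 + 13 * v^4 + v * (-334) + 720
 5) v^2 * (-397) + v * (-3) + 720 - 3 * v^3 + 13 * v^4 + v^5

Expanding (-5 + v) * (8 + v) * (v - 1) * (2 + v) * (v + 9):
= -334*v - 3*v^3 + 13*v^4 + 720 + v^2*(-397) + v^5
1) -334*v - 3*v^3 + 13*v^4 + 720 + v^2*(-397) + v^5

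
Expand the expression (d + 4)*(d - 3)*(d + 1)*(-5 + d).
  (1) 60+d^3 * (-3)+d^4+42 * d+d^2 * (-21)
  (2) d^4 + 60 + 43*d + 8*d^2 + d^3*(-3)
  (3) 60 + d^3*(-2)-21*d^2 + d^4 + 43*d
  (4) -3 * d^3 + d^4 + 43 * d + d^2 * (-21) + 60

Expanding (d + 4)*(d - 3)*(d + 1)*(-5 + d):
= -3 * d^3 + d^4 + 43 * d + d^2 * (-21) + 60
4) -3 * d^3 + d^4 + 43 * d + d^2 * (-21) + 60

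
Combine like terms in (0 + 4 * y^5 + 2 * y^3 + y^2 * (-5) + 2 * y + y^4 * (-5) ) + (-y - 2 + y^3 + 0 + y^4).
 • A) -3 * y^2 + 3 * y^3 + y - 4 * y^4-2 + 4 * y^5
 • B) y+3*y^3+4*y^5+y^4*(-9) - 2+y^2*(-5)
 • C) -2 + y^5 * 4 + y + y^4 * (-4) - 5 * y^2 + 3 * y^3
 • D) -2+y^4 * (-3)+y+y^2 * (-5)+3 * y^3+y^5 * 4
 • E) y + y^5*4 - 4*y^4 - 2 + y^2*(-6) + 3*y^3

Adding the polynomials and combining like terms:
(0 + 4*y^5 + 2*y^3 + y^2*(-5) + 2*y + y^4*(-5)) + (-y - 2 + y^3 + 0 + y^4)
= -2 + y^5 * 4 + y + y^4 * (-4) - 5 * y^2 + 3 * y^3
C) -2 + y^5 * 4 + y + y^4 * (-4) - 5 * y^2 + 3 * y^3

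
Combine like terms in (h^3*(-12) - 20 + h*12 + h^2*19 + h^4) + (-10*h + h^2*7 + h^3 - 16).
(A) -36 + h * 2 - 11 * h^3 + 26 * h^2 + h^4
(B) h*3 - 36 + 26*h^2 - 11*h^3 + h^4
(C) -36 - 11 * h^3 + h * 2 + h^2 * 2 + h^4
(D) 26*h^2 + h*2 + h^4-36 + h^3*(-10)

Adding the polynomials and combining like terms:
(h^3*(-12) - 20 + h*12 + h^2*19 + h^4) + (-10*h + h^2*7 + h^3 - 16)
= -36 + h * 2 - 11 * h^3 + 26 * h^2 + h^4
A) -36 + h * 2 - 11 * h^3 + 26 * h^2 + h^4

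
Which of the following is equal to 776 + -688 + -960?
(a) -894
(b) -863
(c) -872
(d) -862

First: 776 + -688 = 88
Then: 88 + -960 = -872
c) -872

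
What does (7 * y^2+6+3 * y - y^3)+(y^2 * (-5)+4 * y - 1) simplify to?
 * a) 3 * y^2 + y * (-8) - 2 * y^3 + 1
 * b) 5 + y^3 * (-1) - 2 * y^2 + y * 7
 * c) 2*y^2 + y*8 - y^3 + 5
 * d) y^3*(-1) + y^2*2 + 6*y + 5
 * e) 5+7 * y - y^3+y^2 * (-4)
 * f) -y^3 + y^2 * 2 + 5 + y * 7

Adding the polynomials and combining like terms:
(7*y^2 + 6 + 3*y - y^3) + (y^2*(-5) + 4*y - 1)
= -y^3 + y^2 * 2 + 5 + y * 7
f) -y^3 + y^2 * 2 + 5 + y * 7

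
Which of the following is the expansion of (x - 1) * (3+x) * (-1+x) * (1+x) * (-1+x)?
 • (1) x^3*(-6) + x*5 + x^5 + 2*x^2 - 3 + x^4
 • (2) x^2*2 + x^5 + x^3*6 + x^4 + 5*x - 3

Expanding (x - 1) * (3+x) * (-1+x) * (1+x) * (-1+x):
= x^3*(-6) + x*5 + x^5 + 2*x^2 - 3 + x^4
1) x^3*(-6) + x*5 + x^5 + 2*x^2 - 3 + x^4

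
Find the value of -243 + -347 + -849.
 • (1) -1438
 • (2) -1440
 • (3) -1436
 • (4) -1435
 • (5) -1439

First: -243 + -347 = -590
Then: -590 + -849 = -1439
5) -1439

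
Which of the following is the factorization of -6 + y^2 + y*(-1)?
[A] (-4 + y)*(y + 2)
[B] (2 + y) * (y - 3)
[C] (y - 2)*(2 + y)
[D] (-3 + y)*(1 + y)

We need to factor -6 + y^2 + y*(-1).
The factored form is (2 + y) * (y - 3).
B) (2 + y) * (y - 3)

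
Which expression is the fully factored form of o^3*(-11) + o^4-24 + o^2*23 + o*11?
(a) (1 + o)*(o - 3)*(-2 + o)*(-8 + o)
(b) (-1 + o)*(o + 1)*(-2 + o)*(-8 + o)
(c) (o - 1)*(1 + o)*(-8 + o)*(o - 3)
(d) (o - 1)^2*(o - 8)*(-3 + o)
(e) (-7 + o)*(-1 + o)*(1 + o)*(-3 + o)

We need to factor o^3*(-11) + o^4-24 + o^2*23 + o*11.
The factored form is (o - 1)*(1 + o)*(-8 + o)*(o - 3).
c) (o - 1)*(1 + o)*(-8 + o)*(o - 3)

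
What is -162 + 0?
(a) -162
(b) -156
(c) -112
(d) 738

-162 + 0 = -162
a) -162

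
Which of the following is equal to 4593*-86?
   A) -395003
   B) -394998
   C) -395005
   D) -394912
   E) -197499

4593 * -86 = -394998
B) -394998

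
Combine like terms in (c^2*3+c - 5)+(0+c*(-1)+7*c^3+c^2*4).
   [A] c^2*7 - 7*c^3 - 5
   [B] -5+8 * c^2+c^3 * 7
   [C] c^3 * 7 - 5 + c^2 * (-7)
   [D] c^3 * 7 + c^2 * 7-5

Adding the polynomials and combining like terms:
(c^2*3 + c - 5) + (0 + c*(-1) + 7*c^3 + c^2*4)
= c^3 * 7 + c^2 * 7-5
D) c^3 * 7 + c^2 * 7-5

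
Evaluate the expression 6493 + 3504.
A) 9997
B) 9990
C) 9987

6493 + 3504 = 9997
A) 9997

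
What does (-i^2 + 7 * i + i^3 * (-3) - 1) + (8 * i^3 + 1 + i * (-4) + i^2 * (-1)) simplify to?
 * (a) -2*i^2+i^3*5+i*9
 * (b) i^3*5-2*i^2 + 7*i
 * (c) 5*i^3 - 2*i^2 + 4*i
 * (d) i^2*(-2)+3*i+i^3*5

Adding the polynomials and combining like terms:
(-i^2 + 7*i + i^3*(-3) - 1) + (8*i^3 + 1 + i*(-4) + i^2*(-1))
= i^2*(-2)+3*i+i^3*5
d) i^2*(-2)+3*i+i^3*5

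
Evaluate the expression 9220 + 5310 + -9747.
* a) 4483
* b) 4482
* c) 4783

First: 9220 + 5310 = 14530
Then: 14530 + -9747 = 4783
c) 4783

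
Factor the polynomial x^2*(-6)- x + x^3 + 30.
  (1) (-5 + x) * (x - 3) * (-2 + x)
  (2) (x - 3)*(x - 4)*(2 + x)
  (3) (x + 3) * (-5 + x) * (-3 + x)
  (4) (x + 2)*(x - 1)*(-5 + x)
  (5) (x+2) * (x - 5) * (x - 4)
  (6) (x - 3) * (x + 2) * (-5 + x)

We need to factor x^2*(-6)- x + x^3 + 30.
The factored form is (x - 3) * (x + 2) * (-5 + x).
6) (x - 3) * (x + 2) * (-5 + x)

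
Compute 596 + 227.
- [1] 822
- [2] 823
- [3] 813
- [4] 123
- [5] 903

596 + 227 = 823
2) 823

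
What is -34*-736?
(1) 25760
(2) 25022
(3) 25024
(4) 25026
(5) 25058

-34 * -736 = 25024
3) 25024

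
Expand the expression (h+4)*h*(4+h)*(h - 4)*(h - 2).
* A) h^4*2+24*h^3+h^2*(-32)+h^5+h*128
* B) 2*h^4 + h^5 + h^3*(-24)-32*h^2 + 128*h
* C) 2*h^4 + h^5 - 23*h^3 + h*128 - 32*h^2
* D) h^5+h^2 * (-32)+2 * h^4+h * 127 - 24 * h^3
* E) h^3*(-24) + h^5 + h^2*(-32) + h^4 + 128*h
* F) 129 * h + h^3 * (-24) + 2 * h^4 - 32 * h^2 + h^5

Expanding (h+4)*h*(4+h)*(h - 4)*(h - 2):
= 2*h^4 + h^5 + h^3*(-24)-32*h^2 + 128*h
B) 2*h^4 + h^5 + h^3*(-24)-32*h^2 + 128*h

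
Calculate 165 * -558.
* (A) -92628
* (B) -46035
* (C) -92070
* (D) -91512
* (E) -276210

165 * -558 = -92070
C) -92070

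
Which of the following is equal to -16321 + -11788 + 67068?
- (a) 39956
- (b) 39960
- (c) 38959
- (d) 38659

First: -16321 + -11788 = -28109
Then: -28109 + 67068 = 38959
c) 38959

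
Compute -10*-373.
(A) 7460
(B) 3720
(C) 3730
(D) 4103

-10 * -373 = 3730
C) 3730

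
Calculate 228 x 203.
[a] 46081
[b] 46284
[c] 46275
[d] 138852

228 * 203 = 46284
b) 46284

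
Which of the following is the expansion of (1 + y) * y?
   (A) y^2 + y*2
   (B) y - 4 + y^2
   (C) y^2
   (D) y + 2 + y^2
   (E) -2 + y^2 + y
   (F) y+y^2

Expanding (1 + y) * y:
= y+y^2
F) y+y^2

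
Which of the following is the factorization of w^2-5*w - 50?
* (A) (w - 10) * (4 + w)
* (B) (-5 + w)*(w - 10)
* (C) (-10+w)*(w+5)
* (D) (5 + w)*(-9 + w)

We need to factor w^2-5*w - 50.
The factored form is (-10+w)*(w+5).
C) (-10+w)*(w+5)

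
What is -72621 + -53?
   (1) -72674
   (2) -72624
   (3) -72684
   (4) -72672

-72621 + -53 = -72674
1) -72674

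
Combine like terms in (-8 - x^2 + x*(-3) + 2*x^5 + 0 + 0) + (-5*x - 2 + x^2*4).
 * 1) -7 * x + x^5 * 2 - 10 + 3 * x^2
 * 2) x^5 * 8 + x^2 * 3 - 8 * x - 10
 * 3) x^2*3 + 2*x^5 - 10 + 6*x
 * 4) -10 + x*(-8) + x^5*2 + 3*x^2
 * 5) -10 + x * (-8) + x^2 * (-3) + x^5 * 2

Adding the polynomials and combining like terms:
(-8 - x^2 + x*(-3) + 2*x^5 + 0 + 0) + (-5*x - 2 + x^2*4)
= -10 + x*(-8) + x^5*2 + 3*x^2
4) -10 + x*(-8) + x^5*2 + 3*x^2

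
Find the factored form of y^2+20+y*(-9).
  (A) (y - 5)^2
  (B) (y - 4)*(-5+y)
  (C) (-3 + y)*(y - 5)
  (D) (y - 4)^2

We need to factor y^2+20+y*(-9).
The factored form is (y - 4)*(-5+y).
B) (y - 4)*(-5+y)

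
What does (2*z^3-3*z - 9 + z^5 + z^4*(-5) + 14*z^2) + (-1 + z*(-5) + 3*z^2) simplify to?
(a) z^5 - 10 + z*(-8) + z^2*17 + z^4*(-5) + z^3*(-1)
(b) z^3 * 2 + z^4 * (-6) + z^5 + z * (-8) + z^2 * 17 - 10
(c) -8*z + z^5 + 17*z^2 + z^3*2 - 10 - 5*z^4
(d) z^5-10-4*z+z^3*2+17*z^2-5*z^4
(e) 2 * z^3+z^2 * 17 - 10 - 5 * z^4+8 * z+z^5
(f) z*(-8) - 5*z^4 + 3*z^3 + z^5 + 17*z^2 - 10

Adding the polynomials and combining like terms:
(2*z^3 - 3*z - 9 + z^5 + z^4*(-5) + 14*z^2) + (-1 + z*(-5) + 3*z^2)
= -8*z + z^5 + 17*z^2 + z^3*2 - 10 - 5*z^4
c) -8*z + z^5 + 17*z^2 + z^3*2 - 10 - 5*z^4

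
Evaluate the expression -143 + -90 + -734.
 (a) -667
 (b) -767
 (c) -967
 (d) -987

First: -143 + -90 = -233
Then: -233 + -734 = -967
c) -967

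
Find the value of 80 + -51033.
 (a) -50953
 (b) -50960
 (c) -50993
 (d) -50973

80 + -51033 = -50953
a) -50953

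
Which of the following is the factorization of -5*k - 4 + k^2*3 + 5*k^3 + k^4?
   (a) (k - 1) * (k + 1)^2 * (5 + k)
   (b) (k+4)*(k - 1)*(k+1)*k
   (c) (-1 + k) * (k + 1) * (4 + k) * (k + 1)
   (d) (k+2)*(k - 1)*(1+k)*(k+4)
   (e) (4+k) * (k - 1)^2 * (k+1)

We need to factor -5*k - 4 + k^2*3 + 5*k^3 + k^4.
The factored form is (-1 + k) * (k + 1) * (4 + k) * (k + 1).
c) (-1 + k) * (k + 1) * (4 + k) * (k + 1)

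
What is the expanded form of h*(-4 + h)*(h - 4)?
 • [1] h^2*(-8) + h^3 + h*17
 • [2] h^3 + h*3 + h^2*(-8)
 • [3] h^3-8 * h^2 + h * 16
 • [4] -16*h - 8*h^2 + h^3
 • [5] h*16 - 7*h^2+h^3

Expanding h*(-4 + h)*(h - 4):
= h^3-8 * h^2 + h * 16
3) h^3-8 * h^2 + h * 16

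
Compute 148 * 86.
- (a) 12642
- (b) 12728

148 * 86 = 12728
b) 12728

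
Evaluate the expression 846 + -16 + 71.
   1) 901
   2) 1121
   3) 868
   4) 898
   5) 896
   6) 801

First: 846 + -16 = 830
Then: 830 + 71 = 901
1) 901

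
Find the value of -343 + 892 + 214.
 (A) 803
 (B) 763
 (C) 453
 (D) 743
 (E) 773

First: -343 + 892 = 549
Then: 549 + 214 = 763
B) 763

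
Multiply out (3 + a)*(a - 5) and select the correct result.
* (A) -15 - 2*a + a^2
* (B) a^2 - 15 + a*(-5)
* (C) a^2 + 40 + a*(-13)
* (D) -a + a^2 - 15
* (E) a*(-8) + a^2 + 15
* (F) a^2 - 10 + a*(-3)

Expanding (3 + a)*(a - 5):
= -15 - 2*a + a^2
A) -15 - 2*a + a^2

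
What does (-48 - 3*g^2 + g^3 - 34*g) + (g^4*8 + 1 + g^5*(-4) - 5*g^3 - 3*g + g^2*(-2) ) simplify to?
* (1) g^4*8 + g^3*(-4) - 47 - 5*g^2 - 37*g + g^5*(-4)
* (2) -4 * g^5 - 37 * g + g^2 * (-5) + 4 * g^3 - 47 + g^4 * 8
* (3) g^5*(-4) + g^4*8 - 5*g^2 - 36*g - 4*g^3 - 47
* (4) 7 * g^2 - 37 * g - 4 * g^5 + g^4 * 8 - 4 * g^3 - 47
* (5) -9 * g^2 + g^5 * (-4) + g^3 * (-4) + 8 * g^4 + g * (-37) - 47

Adding the polynomials and combining like terms:
(-48 - 3*g^2 + g^3 - 34*g) + (g^4*8 + 1 + g^5*(-4) - 5*g^3 - 3*g + g^2*(-2))
= g^4*8 + g^3*(-4) - 47 - 5*g^2 - 37*g + g^5*(-4)
1) g^4*8 + g^3*(-4) - 47 - 5*g^2 - 37*g + g^5*(-4)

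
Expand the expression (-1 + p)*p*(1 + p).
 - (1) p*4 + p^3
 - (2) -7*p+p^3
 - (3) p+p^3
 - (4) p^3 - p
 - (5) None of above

Expanding (-1 + p)*p*(1 + p):
= p^3 - p
4) p^3 - p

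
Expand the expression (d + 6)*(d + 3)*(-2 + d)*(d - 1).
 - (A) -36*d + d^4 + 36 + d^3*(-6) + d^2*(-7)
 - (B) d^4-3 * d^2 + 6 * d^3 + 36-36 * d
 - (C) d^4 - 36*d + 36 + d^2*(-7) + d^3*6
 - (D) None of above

Expanding (d + 6)*(d + 3)*(-2 + d)*(d - 1):
= d^4 - 36*d + 36 + d^2*(-7) + d^3*6
C) d^4 - 36*d + 36 + d^2*(-7) + d^3*6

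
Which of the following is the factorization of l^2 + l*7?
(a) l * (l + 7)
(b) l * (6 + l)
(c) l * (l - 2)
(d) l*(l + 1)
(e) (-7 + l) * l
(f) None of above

We need to factor l^2 + l*7.
The factored form is l * (l + 7).
a) l * (l + 7)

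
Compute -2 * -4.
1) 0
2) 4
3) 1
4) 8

-2 * -4 = 8
4) 8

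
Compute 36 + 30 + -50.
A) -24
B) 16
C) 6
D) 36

First: 36 + 30 = 66
Then: 66 + -50 = 16
B) 16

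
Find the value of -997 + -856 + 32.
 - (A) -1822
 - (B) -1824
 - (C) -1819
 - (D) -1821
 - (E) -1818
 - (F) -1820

First: -997 + -856 = -1853
Then: -1853 + 32 = -1821
D) -1821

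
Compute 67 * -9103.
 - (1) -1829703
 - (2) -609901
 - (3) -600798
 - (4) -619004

67 * -9103 = -609901
2) -609901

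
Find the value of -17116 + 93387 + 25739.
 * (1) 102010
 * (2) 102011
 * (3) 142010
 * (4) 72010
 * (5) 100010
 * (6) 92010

First: -17116 + 93387 = 76271
Then: 76271 + 25739 = 102010
1) 102010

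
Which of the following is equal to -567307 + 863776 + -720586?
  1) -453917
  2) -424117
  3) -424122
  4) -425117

First: -567307 + 863776 = 296469
Then: 296469 + -720586 = -424117
2) -424117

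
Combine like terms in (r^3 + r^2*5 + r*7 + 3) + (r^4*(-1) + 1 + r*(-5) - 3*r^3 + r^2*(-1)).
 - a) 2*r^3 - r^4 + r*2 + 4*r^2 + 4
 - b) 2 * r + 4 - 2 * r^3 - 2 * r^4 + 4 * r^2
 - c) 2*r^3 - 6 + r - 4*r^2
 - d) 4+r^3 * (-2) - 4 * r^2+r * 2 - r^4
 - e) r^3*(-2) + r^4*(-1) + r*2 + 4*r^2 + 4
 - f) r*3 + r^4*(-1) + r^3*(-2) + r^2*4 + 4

Adding the polynomials and combining like terms:
(r^3 + r^2*5 + r*7 + 3) + (r^4*(-1) + 1 + r*(-5) - 3*r^3 + r^2*(-1))
= r^3*(-2) + r^4*(-1) + r*2 + 4*r^2 + 4
e) r^3*(-2) + r^4*(-1) + r*2 + 4*r^2 + 4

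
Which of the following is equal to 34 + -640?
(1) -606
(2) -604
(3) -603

34 + -640 = -606
1) -606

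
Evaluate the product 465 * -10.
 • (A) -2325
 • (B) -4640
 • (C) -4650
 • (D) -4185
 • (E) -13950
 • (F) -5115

465 * -10 = -4650
C) -4650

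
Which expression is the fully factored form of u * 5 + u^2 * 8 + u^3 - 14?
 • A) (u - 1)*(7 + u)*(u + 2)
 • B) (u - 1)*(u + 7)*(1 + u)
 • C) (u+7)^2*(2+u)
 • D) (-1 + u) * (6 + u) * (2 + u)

We need to factor u * 5 + u^2 * 8 + u^3 - 14.
The factored form is (u - 1)*(7 + u)*(u + 2).
A) (u - 1)*(7 + u)*(u + 2)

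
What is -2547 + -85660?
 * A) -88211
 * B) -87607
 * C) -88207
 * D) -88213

-2547 + -85660 = -88207
C) -88207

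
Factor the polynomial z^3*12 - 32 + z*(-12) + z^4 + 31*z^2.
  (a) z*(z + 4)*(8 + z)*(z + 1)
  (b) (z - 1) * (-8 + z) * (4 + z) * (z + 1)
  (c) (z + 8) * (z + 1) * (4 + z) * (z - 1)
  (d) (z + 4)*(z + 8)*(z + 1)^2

We need to factor z^3*12 - 32 + z*(-12) + z^4 + 31*z^2.
The factored form is (z + 8) * (z + 1) * (4 + z) * (z - 1).
c) (z + 8) * (z + 1) * (4 + z) * (z - 1)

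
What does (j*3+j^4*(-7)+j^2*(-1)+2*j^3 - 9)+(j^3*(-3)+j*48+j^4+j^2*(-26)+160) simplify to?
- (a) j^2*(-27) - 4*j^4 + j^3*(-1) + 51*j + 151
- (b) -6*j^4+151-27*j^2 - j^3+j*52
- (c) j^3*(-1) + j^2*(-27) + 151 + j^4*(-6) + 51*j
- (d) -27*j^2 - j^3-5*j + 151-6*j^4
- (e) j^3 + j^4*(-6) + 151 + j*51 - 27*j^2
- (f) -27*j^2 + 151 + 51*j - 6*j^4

Adding the polynomials and combining like terms:
(j*3 + j^4*(-7) + j^2*(-1) + 2*j^3 - 9) + (j^3*(-3) + j*48 + j^4 + j^2*(-26) + 160)
= j^3*(-1) + j^2*(-27) + 151 + j^4*(-6) + 51*j
c) j^3*(-1) + j^2*(-27) + 151 + j^4*(-6) + 51*j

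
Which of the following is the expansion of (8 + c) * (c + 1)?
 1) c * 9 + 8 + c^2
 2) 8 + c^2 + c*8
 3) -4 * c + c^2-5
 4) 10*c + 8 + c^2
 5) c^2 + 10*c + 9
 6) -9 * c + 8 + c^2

Expanding (8 + c) * (c + 1):
= c * 9 + 8 + c^2
1) c * 9 + 8 + c^2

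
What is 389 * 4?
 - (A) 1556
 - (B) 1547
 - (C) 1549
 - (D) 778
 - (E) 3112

389 * 4 = 1556
A) 1556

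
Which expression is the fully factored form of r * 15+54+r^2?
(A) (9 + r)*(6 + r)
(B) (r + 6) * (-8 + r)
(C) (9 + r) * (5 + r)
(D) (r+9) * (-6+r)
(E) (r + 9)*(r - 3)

We need to factor r * 15+54+r^2.
The factored form is (9 + r)*(6 + r).
A) (9 + r)*(6 + r)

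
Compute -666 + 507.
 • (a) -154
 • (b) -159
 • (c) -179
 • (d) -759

-666 + 507 = -159
b) -159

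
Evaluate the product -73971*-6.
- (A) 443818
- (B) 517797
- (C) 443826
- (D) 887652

-73971 * -6 = 443826
C) 443826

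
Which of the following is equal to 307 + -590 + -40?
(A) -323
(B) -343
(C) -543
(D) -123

First: 307 + -590 = -283
Then: -283 + -40 = -323
A) -323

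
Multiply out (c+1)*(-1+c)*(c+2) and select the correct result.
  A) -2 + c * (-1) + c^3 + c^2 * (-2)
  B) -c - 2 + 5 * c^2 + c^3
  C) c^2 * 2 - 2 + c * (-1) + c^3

Expanding (c+1)*(-1+c)*(c+2):
= c^2 * 2 - 2 + c * (-1) + c^3
C) c^2 * 2 - 2 + c * (-1) + c^3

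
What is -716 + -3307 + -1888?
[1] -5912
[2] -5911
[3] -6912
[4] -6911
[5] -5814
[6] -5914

First: -716 + -3307 = -4023
Then: -4023 + -1888 = -5911
2) -5911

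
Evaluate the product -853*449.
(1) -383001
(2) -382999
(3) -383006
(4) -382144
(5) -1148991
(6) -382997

-853 * 449 = -382997
6) -382997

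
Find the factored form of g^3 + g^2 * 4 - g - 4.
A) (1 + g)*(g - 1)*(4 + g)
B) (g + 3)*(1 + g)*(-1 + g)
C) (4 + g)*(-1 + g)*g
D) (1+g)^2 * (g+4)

We need to factor g^3 + g^2 * 4 - g - 4.
The factored form is (1 + g)*(g - 1)*(4 + g).
A) (1 + g)*(g - 1)*(4 + g)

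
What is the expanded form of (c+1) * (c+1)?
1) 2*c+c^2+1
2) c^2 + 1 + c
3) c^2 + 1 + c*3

Expanding (c+1) * (c+1):
= 2*c+c^2+1
1) 2*c+c^2+1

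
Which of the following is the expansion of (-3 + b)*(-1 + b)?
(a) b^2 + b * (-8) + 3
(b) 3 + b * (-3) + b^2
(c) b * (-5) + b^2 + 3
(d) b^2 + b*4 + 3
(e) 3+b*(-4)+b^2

Expanding (-3 + b)*(-1 + b):
= 3+b*(-4)+b^2
e) 3+b*(-4)+b^2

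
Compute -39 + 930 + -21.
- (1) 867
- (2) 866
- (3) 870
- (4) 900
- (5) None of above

First: -39 + 930 = 891
Then: 891 + -21 = 870
3) 870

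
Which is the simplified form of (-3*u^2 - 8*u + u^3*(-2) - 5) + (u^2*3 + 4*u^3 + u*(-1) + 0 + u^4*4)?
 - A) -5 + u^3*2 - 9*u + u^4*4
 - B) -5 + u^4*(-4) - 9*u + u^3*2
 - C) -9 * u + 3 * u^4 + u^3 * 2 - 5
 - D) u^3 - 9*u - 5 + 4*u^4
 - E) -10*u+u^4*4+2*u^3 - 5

Adding the polynomials and combining like terms:
(-3*u^2 - 8*u + u^3*(-2) - 5) + (u^2*3 + 4*u^3 + u*(-1) + 0 + u^4*4)
= -5 + u^3*2 - 9*u + u^4*4
A) -5 + u^3*2 - 9*u + u^4*4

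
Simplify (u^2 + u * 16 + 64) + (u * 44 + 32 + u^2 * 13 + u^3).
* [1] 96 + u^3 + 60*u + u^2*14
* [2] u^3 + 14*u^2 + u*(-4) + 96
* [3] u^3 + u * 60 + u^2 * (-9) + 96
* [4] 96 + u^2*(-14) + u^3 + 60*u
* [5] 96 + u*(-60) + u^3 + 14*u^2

Adding the polynomials and combining like terms:
(u^2 + u*16 + 64) + (u*44 + 32 + u^2*13 + u^3)
= 96 + u^3 + 60*u + u^2*14
1) 96 + u^3 + 60*u + u^2*14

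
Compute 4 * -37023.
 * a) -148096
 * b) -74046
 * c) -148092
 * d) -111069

4 * -37023 = -148092
c) -148092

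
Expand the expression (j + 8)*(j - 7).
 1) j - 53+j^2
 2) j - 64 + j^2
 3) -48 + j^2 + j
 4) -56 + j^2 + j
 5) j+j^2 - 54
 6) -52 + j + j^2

Expanding (j + 8)*(j - 7):
= -56 + j^2 + j
4) -56 + j^2 + j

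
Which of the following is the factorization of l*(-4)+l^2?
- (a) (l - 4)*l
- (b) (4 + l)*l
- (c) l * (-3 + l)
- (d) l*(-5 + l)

We need to factor l*(-4)+l^2.
The factored form is (l - 4)*l.
a) (l - 4)*l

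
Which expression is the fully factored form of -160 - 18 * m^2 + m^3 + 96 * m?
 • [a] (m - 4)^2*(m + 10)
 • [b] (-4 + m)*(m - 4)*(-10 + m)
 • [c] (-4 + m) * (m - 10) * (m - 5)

We need to factor -160 - 18 * m^2 + m^3 + 96 * m.
The factored form is (-4 + m)*(m - 4)*(-10 + m).
b) (-4 + m)*(m - 4)*(-10 + m)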